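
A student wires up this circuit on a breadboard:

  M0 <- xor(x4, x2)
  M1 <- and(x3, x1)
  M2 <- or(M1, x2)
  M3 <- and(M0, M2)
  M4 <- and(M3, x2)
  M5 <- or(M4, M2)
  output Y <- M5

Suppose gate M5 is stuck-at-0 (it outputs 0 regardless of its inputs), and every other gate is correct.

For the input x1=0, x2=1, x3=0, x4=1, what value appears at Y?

Propagate with M5 forced: M0=0, M1=0, M2=1, M3=0, M4=0, M5=0 [stuck-at-0].
So Y = 0. (Without the fault it would be 1.)

0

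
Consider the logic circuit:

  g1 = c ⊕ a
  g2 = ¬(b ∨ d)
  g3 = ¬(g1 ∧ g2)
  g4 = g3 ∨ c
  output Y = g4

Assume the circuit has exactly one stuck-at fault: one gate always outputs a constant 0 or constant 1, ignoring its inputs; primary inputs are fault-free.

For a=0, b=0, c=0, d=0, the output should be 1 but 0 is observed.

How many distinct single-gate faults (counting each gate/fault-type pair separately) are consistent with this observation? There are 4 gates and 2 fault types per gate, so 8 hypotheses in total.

3

Fault-free: g1=0, g2=1, g3=1, g4=1 → 1. Observed 0.
  g1 stuck-at-0: output 1 ✗
  g1 stuck-at-1: output 0 ✓
  g2 stuck-at-0: output 1 ✗
  g2 stuck-at-1: output 1 ✗
  g3 stuck-at-0: output 0 ✓
  g3 stuck-at-1: output 1 ✗
  g4 stuck-at-0: output 0 ✓
  g4 stuck-at-1: output 1 ✗
Consistent faults: {g1 stuck-at-1, g3 stuck-at-0, g4 stuck-at-0} — 3 in all.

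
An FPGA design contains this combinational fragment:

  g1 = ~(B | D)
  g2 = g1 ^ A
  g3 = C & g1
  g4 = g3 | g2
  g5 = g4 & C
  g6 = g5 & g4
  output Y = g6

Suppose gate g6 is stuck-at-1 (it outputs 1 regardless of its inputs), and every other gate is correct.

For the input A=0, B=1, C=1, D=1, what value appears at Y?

Propagate with g6 forced: g1=0, g2=0, g3=0, g4=0, g5=0, g6=1 [stuck-at-1].
So Y = 1. (Without the fault it would be 0.)

1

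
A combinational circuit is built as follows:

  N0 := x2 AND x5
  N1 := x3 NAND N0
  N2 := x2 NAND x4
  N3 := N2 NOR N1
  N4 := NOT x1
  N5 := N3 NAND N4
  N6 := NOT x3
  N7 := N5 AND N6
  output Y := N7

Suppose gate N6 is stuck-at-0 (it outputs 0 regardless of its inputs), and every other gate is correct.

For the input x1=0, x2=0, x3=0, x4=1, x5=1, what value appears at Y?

Propagate with N6 forced: N0=0, N1=1, N2=1, N3=0, N4=1, N5=1, N6=0 [stuck-at-0], N7=0.
So Y = 0. (Without the fault it would be 1.)

0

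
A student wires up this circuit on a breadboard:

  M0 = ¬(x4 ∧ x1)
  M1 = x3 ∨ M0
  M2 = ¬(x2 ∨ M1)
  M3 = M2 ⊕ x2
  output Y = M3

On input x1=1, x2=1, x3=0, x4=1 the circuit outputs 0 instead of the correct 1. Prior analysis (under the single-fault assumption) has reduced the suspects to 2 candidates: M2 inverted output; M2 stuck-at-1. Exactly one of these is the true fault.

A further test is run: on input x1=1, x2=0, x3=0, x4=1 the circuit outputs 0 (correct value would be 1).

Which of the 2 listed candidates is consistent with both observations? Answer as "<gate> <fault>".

M2 inverted output

Evaluate each candidate on input x1=1, x2=0, x3=0, x4=1:
  M2 inverted output: M0=0, M1=0, M2=0 [inverted output], M3=0 → 0 — matches
  M2 stuck-at-1: M0=0, M1=0, M2=1 [stuck-at-1], M3=1 → 1 — eliminated
Only M2 inverted output reproduces the observed 0.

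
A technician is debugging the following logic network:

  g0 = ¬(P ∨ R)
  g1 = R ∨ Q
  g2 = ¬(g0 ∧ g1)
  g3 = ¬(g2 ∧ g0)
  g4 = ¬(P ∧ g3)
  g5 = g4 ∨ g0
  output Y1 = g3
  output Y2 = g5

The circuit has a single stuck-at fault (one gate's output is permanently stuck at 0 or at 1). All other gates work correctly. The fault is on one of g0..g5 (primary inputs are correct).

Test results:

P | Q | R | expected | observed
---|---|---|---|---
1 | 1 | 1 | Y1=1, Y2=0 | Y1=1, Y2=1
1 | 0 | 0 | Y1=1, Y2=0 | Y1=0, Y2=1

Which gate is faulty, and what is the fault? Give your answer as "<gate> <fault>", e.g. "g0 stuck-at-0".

Fault-free values for test 1 (P=1, Q=1, R=1): g0=0, g1=1, g2=1, g3=1, g4=0, g5=0, giving Y1=1, Y2=0. Observed Y1=1, Y2=1.
Test 1: faults giving observed Y1=1, Y2=1 are {g0 stuck-at-1, g4 stuck-at-1, g5 stuck-at-1}.
Test 2 (P=1, Q=0, R=0): fault-free g0=0, g1=0, g2=1, g3=1, g4=0, g5=0 → Y1=1, Y2=0; observed Y1=0, Y2=1. Eliminates g4 stuck-at-1, g5 stuck-at-1.
Only g0 stuck-at-1 is consistent with every test.

g0 stuck-at-1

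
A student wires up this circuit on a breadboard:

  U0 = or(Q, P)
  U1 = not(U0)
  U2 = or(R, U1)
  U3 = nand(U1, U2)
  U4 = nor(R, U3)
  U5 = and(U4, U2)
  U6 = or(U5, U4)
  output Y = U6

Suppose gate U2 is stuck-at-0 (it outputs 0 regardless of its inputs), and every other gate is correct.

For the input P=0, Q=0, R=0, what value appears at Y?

Propagate with U2 forced: U0=0, U1=1, U2=0 [stuck-at-0], U3=1, U4=0, U5=0, U6=0.
So Y = 0. (Without the fault it would be 1.)

0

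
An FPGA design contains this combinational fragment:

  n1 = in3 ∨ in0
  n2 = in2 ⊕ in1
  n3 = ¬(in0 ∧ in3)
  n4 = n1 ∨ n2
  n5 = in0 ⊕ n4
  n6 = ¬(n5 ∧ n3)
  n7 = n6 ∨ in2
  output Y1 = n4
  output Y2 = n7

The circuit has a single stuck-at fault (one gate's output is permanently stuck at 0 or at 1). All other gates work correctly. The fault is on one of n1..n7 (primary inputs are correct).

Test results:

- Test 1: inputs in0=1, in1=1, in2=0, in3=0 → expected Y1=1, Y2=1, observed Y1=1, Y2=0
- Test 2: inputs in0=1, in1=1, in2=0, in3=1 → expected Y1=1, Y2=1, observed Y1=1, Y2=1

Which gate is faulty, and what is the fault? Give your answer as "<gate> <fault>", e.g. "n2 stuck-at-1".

n5 stuck-at-1

Fault-free values for test 1 (in0=1, in1=1, in2=0, in3=0): n1=1, n2=1, n3=1, n4=1, n5=0, n6=1, n7=1, giving Y1=1, Y2=1. Observed Y1=1, Y2=0.
Test 1: faults giving observed Y1=1, Y2=0 are {n5 stuck-at-1, n6 stuck-at-0, n7 stuck-at-0}.
Test 2 (in0=1, in1=1, in2=0, in3=1): fault-free n1=1, n2=1, n3=0, n4=1, n5=0, n6=1, n7=1 → Y1=1, Y2=1; observed Y1=1, Y2=1. Eliminates n6 stuck-at-0, n7 stuck-at-0.
Only n5 stuck-at-1 is consistent with every test.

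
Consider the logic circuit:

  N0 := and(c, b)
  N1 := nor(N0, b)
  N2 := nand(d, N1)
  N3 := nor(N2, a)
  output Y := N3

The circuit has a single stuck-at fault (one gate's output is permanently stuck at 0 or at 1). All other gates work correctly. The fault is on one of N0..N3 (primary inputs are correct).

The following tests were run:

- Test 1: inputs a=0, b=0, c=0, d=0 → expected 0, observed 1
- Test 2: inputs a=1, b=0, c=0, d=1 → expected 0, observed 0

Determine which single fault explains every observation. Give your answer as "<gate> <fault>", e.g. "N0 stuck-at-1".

Fault-free values for test 1 (a=0, b=0, c=0, d=0): N0=0, N1=1, N2=1, N3=0, giving Y=0. Observed 1.
Test 1: faults giving observed 1 are {N2 stuck-at-0, N3 stuck-at-1}.
Test 2 (a=1, b=0, c=0, d=1): fault-free N0=0, N1=1, N2=0, N3=0 → 0; observed 0. Eliminates N3 stuck-at-1.
Only N2 stuck-at-0 is consistent with every test.

N2 stuck-at-0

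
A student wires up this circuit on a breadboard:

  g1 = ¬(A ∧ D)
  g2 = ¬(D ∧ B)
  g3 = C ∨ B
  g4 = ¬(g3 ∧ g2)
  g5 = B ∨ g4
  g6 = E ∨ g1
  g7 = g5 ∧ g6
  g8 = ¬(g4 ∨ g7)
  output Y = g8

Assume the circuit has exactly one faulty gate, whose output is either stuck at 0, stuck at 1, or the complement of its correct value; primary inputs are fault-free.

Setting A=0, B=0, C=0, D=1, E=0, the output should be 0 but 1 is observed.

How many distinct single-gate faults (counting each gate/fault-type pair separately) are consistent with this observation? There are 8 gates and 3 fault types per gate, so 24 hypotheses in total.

Fault-free: g1=1, g2=1, g3=0, g4=1, g5=1, g6=1, g7=1, g8=0 → 0. Observed 1.
  g1: none of the 3 fault types match ✗
  g2: none of the 3 fault types match ✗
  g3: stuck-at-1, inverted output ✓; others ✗
  g4: stuck-at-0, inverted output ✓; others ✗
  g5: none of the 3 fault types match ✗
  g6: none of the 3 fault types match ✗
  g7: none of the 3 fault types match ✗
  g8: stuck-at-1, inverted output ✓; others ✗
Consistent faults: {g3 stuck-at-1, g3 inverted output, g4 stuck-at-0, g4 inverted output, g8 stuck-at-1, g8 inverted output} — 6 in all.

6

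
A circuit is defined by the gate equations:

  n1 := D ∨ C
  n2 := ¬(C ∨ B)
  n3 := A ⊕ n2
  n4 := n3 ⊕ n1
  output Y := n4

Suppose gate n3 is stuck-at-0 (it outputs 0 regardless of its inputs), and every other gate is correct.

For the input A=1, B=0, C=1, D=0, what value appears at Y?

Propagate with n3 forced: n1=1, n2=0, n3=0 [stuck-at-0], n4=1.
So Y = 1. (Without the fault it would be 0.)

1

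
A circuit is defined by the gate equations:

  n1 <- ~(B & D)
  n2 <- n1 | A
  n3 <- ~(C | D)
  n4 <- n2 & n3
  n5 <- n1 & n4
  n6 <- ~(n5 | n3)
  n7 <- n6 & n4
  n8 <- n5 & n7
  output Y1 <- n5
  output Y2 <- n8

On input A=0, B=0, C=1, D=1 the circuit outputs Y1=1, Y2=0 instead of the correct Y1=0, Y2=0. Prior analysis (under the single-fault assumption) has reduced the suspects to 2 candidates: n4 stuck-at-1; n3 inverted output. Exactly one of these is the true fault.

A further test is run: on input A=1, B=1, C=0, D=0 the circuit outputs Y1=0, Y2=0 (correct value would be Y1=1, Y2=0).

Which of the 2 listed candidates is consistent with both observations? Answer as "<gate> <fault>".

Evaluate each candidate on input A=1, B=1, C=0, D=0:
  n4 stuck-at-1: n1=1, n2=1, n3=1, n4=1 [stuck-at-1], n5=1, n6=0, n7=0, n8=0 → Y1=1, Y2=0 — eliminated
  n3 inverted output: n1=1, n2=1, n3=0 [inverted output], n4=0, n5=0, n6=1, n7=0, n8=0 → Y1=0, Y2=0 — matches
Only n3 inverted output reproduces the observed Y1=0, Y2=0.

n3 inverted output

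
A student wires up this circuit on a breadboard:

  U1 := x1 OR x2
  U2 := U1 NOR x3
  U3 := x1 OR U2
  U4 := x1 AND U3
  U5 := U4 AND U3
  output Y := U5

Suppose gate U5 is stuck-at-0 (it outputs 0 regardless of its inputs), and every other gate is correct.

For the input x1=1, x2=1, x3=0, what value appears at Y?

0

Propagate with U5 forced: U1=1, U2=0, U3=1, U4=1, U5=0 [stuck-at-0].
So Y = 0. (Without the fault it would be 1.)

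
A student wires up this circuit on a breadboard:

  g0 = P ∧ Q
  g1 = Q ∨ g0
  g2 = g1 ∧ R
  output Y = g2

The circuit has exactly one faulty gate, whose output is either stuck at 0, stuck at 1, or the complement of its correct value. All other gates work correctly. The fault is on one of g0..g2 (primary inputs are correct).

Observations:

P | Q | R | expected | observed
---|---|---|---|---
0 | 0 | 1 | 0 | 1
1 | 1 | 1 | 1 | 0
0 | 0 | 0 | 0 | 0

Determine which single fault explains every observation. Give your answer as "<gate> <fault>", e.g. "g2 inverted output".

g1 inverted output

Fault-free values for test 1 (P=0, Q=0, R=1): g0=0, g1=0, g2=0, giving Y=0. Observed 1.
Test 1: faults giving observed 1 are {g0 stuck-at-1, g0 inverted output, g1 stuck-at-1, g1 inverted output, g2 stuck-at-1, g2 inverted output}.
Test 2 (P=1, Q=1, R=1): fault-free g0=1, g1=1, g2=1 → 1; observed 0. Eliminates g0 stuck-at-1, g0 inverted output, g1 stuck-at-1, g2 stuck-at-1.
Test 3 (P=0, Q=0, R=0): fault-free g0=0, g1=0, g2=0 → 0; observed 0. Eliminates g2 inverted output.
Only g1 inverted output is consistent with every test.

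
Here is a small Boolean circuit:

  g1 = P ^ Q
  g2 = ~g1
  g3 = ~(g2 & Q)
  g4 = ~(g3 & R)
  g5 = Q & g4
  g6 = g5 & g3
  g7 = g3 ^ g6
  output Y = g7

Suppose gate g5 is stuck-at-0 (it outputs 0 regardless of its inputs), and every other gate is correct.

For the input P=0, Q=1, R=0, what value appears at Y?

1

Propagate with g5 forced: g1=1, g2=0, g3=1, g4=1, g5=0 [stuck-at-0], g6=0, g7=1.
So Y = 1. (Without the fault it would be 0.)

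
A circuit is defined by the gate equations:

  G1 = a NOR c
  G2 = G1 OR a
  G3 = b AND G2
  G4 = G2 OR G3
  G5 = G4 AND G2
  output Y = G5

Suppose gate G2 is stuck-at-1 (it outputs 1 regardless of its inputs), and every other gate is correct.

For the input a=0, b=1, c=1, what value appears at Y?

1

Propagate with G2 forced: G1=0, G2=1 [stuck-at-1], G3=1, G4=1, G5=1.
So Y = 1. (Without the fault it would be 0.)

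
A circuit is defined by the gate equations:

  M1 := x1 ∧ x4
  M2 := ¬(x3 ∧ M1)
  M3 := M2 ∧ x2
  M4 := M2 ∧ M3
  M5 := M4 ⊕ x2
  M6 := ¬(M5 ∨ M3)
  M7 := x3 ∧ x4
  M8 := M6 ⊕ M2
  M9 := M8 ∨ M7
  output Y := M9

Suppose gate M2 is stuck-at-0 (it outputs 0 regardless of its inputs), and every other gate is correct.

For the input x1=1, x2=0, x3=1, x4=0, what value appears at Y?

Propagate with M2 forced: M1=0, M2=0 [stuck-at-0], M3=0, M4=0, M5=0, M6=1, M7=0, M8=1, M9=1.
So Y = 1. (Without the fault it would be 0.)

1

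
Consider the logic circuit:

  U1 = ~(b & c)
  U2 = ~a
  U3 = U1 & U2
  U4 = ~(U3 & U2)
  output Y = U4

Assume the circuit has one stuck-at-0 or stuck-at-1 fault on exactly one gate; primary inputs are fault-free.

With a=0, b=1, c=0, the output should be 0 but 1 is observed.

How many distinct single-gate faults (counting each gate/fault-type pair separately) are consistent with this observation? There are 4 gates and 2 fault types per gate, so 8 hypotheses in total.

Fault-free: U1=1, U2=1, U3=1, U4=0 → 0. Observed 1.
  U1 stuck-at-0: output 1 ✓
  U1 stuck-at-1: output 0 ✗
  U2 stuck-at-0: output 1 ✓
  U2 stuck-at-1: output 0 ✗
  U3 stuck-at-0: output 1 ✓
  U3 stuck-at-1: output 0 ✗
  U4 stuck-at-0: output 0 ✗
  U4 stuck-at-1: output 1 ✓
Consistent faults: {U1 stuck-at-0, U2 stuck-at-0, U3 stuck-at-0, U4 stuck-at-1} — 4 in all.

4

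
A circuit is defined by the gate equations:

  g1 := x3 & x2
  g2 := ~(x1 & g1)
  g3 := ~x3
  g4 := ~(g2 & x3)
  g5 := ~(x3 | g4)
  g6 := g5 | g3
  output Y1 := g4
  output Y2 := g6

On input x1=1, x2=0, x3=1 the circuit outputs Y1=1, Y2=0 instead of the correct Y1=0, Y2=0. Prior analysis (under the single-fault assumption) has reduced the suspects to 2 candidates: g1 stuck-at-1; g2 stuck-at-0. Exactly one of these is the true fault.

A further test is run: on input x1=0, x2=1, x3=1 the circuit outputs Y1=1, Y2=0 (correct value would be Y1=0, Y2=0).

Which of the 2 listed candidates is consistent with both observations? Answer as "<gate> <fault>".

Evaluate each candidate on input x1=0, x2=1, x3=1:
  g1 stuck-at-1: g1=1 [stuck-at-1], g2=1, g3=0, g4=0, g5=0, g6=0 → Y1=0, Y2=0 — eliminated
  g2 stuck-at-0: g1=1, g2=0 [stuck-at-0], g3=0, g4=1, g5=0, g6=0 → Y1=1, Y2=0 — matches
Only g2 stuck-at-0 reproduces the observed Y1=1, Y2=0.

g2 stuck-at-0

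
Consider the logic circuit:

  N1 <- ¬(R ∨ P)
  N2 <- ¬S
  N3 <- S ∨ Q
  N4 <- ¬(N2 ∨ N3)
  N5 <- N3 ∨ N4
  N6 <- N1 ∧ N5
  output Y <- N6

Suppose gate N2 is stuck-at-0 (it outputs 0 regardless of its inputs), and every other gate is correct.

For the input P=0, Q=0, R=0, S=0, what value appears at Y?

Propagate with N2 forced: N1=1, N2=0 [stuck-at-0], N3=0, N4=1, N5=1, N6=1.
So Y = 1. (Without the fault it would be 0.)

1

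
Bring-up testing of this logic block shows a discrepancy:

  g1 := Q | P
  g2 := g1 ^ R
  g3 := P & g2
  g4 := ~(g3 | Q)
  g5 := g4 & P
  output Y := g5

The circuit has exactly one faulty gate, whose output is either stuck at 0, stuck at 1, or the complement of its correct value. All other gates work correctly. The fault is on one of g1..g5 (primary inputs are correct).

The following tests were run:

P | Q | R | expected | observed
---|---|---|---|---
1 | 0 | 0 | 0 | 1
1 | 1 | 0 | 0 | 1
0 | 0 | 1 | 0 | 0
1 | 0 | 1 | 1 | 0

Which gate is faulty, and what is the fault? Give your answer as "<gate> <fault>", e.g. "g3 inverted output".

g4 inverted output

Fault-free values for test 1 (P=1, Q=0, R=0): g1=1, g2=1, g3=1, g4=0, g5=0, giving Y=0. Observed 1.
Test 1: faults giving observed 1 are {g1 stuck-at-0, g1 inverted output, g2 stuck-at-0, g2 inverted output, g3 stuck-at-0, g3 inverted output, g4 stuck-at-1, g4 inverted output, g5 stuck-at-1, g5 inverted output}.
Test 2 (P=1, Q=1, R=0): fault-free g1=1, g2=1, g3=1, g4=0, g5=0 → 0; observed 1. Eliminates g1 stuck-at-0, g1 inverted output, g2 stuck-at-0, g2 inverted output, g3 stuck-at-0, g3 inverted output.
Test 3 (P=0, Q=0, R=1): fault-free g1=0, g2=1, g3=0, g4=1, g5=0 → 0; observed 0. Eliminates g5 stuck-at-1, g5 inverted output.
Test 4 (P=1, Q=0, R=1): fault-free g1=1, g2=0, g3=0, g4=1, g5=1 → 1; observed 0. Eliminates g4 stuck-at-1.
Only g4 inverted output is consistent with every test.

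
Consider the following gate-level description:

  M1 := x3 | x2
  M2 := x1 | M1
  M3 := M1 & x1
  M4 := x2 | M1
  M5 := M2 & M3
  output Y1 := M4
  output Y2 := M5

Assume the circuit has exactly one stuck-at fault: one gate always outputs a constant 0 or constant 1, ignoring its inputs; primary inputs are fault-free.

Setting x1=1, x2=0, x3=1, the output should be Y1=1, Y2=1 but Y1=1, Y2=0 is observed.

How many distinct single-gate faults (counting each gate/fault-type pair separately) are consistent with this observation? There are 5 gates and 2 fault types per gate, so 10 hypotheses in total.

3

Fault-free: M1=1, M2=1, M3=1, M4=1, M5=1 → Y1=1, Y2=1. Observed Y1=1, Y2=0.
  M1 stuck-at-0: output Y1=0, Y2=0 ✗
  M1 stuck-at-1: output Y1=1, Y2=1 ✗
  M2 stuck-at-0: output Y1=1, Y2=0 ✓
  M2 stuck-at-1: output Y1=1, Y2=1 ✗
  M3 stuck-at-0: output Y1=1, Y2=0 ✓
  M3 stuck-at-1: output Y1=1, Y2=1 ✗
  M4 stuck-at-0: output Y1=0, Y2=1 ✗
  M4 stuck-at-1: output Y1=1, Y2=1 ✗
  M5 stuck-at-0: output Y1=1, Y2=0 ✓
  M5 stuck-at-1: output Y1=1, Y2=1 ✗
Consistent faults: {M2 stuck-at-0, M3 stuck-at-0, M5 stuck-at-0} — 3 in all.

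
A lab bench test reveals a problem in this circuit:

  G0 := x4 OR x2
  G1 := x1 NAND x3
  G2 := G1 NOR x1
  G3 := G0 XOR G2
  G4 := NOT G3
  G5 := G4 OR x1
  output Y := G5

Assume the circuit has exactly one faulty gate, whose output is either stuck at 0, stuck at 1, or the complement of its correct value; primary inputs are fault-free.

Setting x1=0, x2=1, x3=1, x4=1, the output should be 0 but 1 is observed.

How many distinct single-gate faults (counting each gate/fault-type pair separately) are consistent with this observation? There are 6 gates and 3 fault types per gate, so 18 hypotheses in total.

12

Fault-free: G0=1, G1=1, G2=0, G3=1, G4=0, G5=0 → 0. Observed 1.
  G0: stuck-at-0, inverted output ✓; others ✗
  G1: stuck-at-0, inverted output ✓; others ✗
  G2: stuck-at-1, inverted output ✓; others ✗
  G3: stuck-at-0, inverted output ✓; others ✗
  G4: stuck-at-1, inverted output ✓; others ✗
  G5: stuck-at-1, inverted output ✓; others ✗
Consistent faults: {G0 stuck-at-0, G0 inverted output, G1 stuck-at-0, G1 inverted output, G2 stuck-at-1, G2 inverted output, G3 stuck-at-0, G3 inverted output, G4 stuck-at-1, G4 inverted output, G5 stuck-at-1, G5 inverted output} — 12 in all.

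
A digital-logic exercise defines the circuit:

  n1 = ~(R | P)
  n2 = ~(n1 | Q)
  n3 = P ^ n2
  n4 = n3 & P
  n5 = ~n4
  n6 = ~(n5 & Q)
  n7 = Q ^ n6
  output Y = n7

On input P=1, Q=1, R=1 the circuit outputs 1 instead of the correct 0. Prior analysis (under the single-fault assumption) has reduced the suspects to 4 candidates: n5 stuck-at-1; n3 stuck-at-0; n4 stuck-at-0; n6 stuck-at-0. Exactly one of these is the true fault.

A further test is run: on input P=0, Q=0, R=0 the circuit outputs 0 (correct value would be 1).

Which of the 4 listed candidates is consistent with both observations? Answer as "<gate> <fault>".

Evaluate each candidate on input P=0, Q=0, R=0:
  n5 stuck-at-1: n1=1, n2=0, n3=0, n4=0, n5=1 [stuck-at-1], n6=1, n7=1 → 1 — eliminated
  n3 stuck-at-0: n1=1, n2=0, n3=0 [stuck-at-0], n4=0, n5=1, n6=1, n7=1 → 1 — eliminated
  n4 stuck-at-0: n1=1, n2=0, n3=0, n4=0 [stuck-at-0], n5=1, n6=1, n7=1 → 1 — eliminated
  n6 stuck-at-0: n1=1, n2=0, n3=0, n4=0, n5=1, n6=0 [stuck-at-0], n7=0 → 0 — matches
Only n6 stuck-at-0 reproduces the observed 0.

n6 stuck-at-0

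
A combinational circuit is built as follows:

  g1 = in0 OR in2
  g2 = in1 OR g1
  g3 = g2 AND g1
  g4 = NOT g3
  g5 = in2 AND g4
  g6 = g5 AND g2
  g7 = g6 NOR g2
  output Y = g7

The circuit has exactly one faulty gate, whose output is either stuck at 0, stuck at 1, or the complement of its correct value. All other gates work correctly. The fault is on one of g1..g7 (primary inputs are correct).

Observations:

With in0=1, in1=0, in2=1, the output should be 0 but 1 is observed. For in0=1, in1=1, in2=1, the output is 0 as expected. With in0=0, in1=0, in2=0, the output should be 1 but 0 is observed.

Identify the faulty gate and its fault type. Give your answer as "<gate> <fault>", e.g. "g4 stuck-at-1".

g1 inverted output

Fault-free values for test 1 (in0=1, in1=0, in2=1): g1=1, g2=1, g3=1, g4=0, g5=0, g6=0, g7=0, giving Y=0. Observed 1.
Test 1: faults giving observed 1 are {g1 stuck-at-0, g1 inverted output, g2 stuck-at-0, g2 inverted output, g7 stuck-at-1, g7 inverted output}.
Test 2 (in0=1, in1=1, in2=1): fault-free g1=1, g2=1, g3=1, g4=0, g5=0, g6=0, g7=0 → 0; observed 0. Eliminates g2 stuck-at-0, g2 inverted output, g7 stuck-at-1, g7 inverted output.
Test 3 (in0=0, in1=0, in2=0): fault-free g1=0, g2=0, g3=0, g4=1, g5=0, g6=0, g7=1 → 1; observed 0. Eliminates g1 stuck-at-0.
Only g1 inverted output is consistent with every test.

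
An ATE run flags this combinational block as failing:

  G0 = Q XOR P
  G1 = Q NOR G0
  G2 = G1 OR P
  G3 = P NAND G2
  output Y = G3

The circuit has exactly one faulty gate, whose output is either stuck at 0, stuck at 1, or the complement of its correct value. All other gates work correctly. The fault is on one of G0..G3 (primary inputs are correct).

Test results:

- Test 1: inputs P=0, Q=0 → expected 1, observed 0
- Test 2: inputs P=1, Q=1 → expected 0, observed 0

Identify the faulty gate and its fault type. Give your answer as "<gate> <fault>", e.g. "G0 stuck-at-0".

Fault-free values for test 1 (P=0, Q=0): G0=0, G1=1, G2=1, G3=1, giving Y=1. Observed 0.
Test 1: faults giving observed 0 are {G3 stuck-at-0, G3 inverted output}.
Test 2 (P=1, Q=1): fault-free G0=0, G1=0, G2=1, G3=0 → 0; observed 0. Eliminates G3 inverted output.
Only G3 stuck-at-0 is consistent with every test.

G3 stuck-at-0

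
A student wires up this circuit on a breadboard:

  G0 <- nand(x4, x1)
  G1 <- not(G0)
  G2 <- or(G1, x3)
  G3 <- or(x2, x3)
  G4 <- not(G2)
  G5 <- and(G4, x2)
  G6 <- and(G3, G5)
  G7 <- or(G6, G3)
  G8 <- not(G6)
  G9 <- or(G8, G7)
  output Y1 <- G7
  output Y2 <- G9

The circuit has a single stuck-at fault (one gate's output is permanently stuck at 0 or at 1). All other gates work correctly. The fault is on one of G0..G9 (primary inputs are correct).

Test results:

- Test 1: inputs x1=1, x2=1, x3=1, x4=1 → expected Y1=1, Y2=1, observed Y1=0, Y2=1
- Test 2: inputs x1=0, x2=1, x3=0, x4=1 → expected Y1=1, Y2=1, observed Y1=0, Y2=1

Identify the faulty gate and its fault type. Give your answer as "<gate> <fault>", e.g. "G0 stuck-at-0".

Fault-free values for test 1 (x1=1, x2=1, x3=1, x4=1): G0=0, G1=1, G2=1, G3=1, G4=0, G5=0, G6=0, G7=1, G8=1, G9=1, giving Y1=1, Y2=1. Observed Y1=0, Y2=1.
Test 1: faults giving observed Y1=0, Y2=1 are {G3 stuck-at-0, G7 stuck-at-0}.
Test 2 (x1=0, x2=1, x3=0, x4=1): fault-free G0=1, G1=0, G2=0, G3=1, G4=1, G5=1, G6=1, G7=1, G8=0, G9=1 → Y1=1, Y2=1; observed Y1=0, Y2=1. Eliminates G7 stuck-at-0.
Only G3 stuck-at-0 is consistent with every test.

G3 stuck-at-0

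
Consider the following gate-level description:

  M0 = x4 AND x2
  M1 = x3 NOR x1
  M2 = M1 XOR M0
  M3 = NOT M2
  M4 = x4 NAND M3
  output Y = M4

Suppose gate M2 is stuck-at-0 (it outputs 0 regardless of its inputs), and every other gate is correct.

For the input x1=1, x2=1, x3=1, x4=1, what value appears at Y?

Propagate with M2 forced: M0=1, M1=0, M2=0 [stuck-at-0], M3=1, M4=0.
So Y = 0. (Without the fault it would be 1.)

0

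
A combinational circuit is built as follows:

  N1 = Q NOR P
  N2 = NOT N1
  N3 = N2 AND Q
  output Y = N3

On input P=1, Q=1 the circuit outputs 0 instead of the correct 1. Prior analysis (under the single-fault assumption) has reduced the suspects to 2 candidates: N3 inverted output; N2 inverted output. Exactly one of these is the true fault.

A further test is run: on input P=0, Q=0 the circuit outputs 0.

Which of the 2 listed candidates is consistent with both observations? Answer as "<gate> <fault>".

N2 inverted output

Evaluate each candidate on input P=0, Q=0:
  N3 inverted output: N1=1, N2=0, N3=1 [inverted output] → 1 — eliminated
  N2 inverted output: N1=1, N2=1 [inverted output], N3=0 → 0 — matches
Only N2 inverted output reproduces the observed 0.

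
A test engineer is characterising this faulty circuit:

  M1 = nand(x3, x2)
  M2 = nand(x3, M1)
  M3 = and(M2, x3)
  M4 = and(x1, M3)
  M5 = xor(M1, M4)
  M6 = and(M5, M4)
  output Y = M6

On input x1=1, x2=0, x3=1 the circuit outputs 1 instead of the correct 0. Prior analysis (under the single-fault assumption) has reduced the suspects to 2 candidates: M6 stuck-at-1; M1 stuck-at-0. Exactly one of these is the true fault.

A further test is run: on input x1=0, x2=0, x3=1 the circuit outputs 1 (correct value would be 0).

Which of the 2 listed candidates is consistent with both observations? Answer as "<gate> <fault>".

M6 stuck-at-1

Evaluate each candidate on input x1=0, x2=0, x3=1:
  M6 stuck-at-1: M1=1, M2=0, M3=0, M4=0, M5=1, M6=1 [stuck-at-1] → 1 — matches
  M1 stuck-at-0: M1=0 [stuck-at-0], M2=1, M3=1, M4=0, M5=0, M6=0 → 0 — eliminated
Only M6 stuck-at-1 reproduces the observed 1.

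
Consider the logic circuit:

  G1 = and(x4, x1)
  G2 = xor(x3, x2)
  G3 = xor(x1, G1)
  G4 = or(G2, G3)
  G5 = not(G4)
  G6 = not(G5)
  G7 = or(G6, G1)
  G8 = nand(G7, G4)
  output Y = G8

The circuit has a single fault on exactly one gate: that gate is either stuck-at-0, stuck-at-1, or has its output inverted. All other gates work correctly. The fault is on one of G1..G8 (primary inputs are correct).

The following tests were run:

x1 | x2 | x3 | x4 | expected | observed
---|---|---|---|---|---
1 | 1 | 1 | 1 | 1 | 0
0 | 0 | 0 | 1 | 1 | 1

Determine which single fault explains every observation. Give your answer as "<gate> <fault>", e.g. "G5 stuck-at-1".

G1 stuck-at-0

Fault-free values for test 1 (x1=1, x2=1, x3=1, x4=1): G1=1, G2=0, G3=0, G4=0, G5=1, G6=0, G7=1, G8=1, giving Y=1. Observed 0.
Test 1: faults giving observed 0 are {G1 stuck-at-0, G1 inverted output, G2 stuck-at-1, G2 inverted output, G3 stuck-at-1, G3 inverted output, G4 stuck-at-1, G4 inverted output, G8 stuck-at-0, G8 inverted output}.
Test 2 (x1=0, x2=0, x3=0, x4=1): fault-free G1=0, G2=0, G3=0, G4=0, G5=1, G6=0, G7=0, G8=1 → 1; observed 1. Eliminates G1 inverted output, G2 stuck-at-1, G2 inverted output, G3 stuck-at-1, G3 inverted output, G4 stuck-at-1, G4 inverted output, G8 stuck-at-0, G8 inverted output.
Only G1 stuck-at-0 is consistent with every test.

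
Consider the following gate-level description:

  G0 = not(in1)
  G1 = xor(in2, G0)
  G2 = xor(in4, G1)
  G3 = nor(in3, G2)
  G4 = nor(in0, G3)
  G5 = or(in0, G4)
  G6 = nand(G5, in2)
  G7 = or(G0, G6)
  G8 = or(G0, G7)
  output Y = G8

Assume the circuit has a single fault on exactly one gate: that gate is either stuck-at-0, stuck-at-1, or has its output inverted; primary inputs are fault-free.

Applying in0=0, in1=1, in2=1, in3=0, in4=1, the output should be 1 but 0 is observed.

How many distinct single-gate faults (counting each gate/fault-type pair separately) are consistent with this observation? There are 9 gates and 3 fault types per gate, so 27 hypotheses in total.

Fault-free: G0=0, G1=1, G2=0, G3=1, G4=0, G5=0, G6=1, G7=1, G8=1 → 1. Observed 0.
  G0: none of the 3 fault types match ✗
  G1: stuck-at-0, inverted output ✓; others ✗
  G2: stuck-at-1, inverted output ✓; others ✗
  G3: stuck-at-0, inverted output ✓; others ✗
  G4: stuck-at-1, inverted output ✓; others ✗
  G5: stuck-at-1, inverted output ✓; others ✗
  G6: stuck-at-0, inverted output ✓; others ✗
  G7: stuck-at-0, inverted output ✓; others ✗
  G8: stuck-at-0, inverted output ✓; others ✗
Consistent faults: {G1 stuck-at-0, G1 inverted output, G2 stuck-at-1, G2 inverted output, G3 stuck-at-0, G3 inverted output, G4 stuck-at-1, G4 inverted output, G5 stuck-at-1, G5 inverted output, G6 stuck-at-0, G6 inverted output, G7 stuck-at-0, G7 inverted output, G8 stuck-at-0, G8 inverted output} — 16 in all.

16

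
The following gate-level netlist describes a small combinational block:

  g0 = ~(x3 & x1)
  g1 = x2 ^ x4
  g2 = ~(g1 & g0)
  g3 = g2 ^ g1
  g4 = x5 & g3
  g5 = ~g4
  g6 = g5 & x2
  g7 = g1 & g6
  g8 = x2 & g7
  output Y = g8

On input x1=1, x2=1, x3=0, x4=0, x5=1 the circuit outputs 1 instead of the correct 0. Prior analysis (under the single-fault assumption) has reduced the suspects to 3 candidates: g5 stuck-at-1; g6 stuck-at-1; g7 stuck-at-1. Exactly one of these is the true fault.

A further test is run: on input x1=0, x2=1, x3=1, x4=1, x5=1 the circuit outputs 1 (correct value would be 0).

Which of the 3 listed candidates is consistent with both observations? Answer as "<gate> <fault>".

Evaluate each candidate on input x1=0, x2=1, x3=1, x4=1, x5=1:
  g5 stuck-at-1: g0=1, g1=0, g2=1, g3=1, g4=1, g5=1 [stuck-at-1], g6=1, g7=0, g8=0 → 0 — eliminated
  g6 stuck-at-1: g0=1, g1=0, g2=1, g3=1, g4=1, g5=0, g6=1 [stuck-at-1], g7=0, g8=0 → 0 — eliminated
  g7 stuck-at-1: g0=1, g1=0, g2=1, g3=1, g4=1, g5=0, g6=0, g7=1 [stuck-at-1], g8=1 → 1 — matches
Only g7 stuck-at-1 reproduces the observed 1.

g7 stuck-at-1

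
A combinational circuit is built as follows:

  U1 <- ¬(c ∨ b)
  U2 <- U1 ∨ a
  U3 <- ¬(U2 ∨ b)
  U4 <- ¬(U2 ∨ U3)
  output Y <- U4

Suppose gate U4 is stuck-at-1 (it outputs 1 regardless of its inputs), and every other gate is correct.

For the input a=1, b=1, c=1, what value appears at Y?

Propagate with U4 forced: U1=0, U2=1, U3=0, U4=1 [stuck-at-1].
So Y = 1. (Without the fault it would be 0.)

1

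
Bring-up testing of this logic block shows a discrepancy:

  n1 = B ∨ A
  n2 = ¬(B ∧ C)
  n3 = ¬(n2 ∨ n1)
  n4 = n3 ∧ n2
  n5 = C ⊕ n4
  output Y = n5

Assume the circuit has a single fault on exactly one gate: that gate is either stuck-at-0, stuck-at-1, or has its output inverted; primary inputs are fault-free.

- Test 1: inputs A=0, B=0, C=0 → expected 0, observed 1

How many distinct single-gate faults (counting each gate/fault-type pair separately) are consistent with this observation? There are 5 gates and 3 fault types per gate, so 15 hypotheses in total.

6

Fault-free: n1=0, n2=1, n3=0, n4=0, n5=0 → 0. Observed 1.
  n1: none of the 3 fault types match ✗
  n2: none of the 3 fault types match ✗
  n3: stuck-at-1, inverted output ✓; others ✗
  n4: stuck-at-1, inverted output ✓; others ✗
  n5: stuck-at-1, inverted output ✓; others ✗
Consistent faults: {n3 stuck-at-1, n3 inverted output, n4 stuck-at-1, n4 inverted output, n5 stuck-at-1, n5 inverted output} — 6 in all.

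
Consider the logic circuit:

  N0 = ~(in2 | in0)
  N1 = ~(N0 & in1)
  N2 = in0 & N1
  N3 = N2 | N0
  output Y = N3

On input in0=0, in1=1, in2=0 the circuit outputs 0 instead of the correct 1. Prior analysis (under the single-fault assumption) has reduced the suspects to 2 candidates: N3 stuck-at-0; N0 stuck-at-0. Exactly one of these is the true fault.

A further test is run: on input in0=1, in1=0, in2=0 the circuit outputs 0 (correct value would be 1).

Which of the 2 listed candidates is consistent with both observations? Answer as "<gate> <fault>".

N3 stuck-at-0

Evaluate each candidate on input in0=1, in1=0, in2=0:
  N3 stuck-at-0: N0=0, N1=1, N2=1, N3=0 [stuck-at-0] → 0 — matches
  N0 stuck-at-0: N0=0 [stuck-at-0], N1=1, N2=1, N3=1 → 1 — eliminated
Only N3 stuck-at-0 reproduces the observed 0.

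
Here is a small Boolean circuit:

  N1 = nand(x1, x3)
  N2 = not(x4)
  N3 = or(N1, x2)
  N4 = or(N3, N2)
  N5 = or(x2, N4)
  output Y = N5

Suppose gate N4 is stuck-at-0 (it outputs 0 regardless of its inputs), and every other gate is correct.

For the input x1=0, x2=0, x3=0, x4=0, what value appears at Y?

Propagate with N4 forced: N1=1, N2=1, N3=1, N4=0 [stuck-at-0], N5=0.
So Y = 0. (Without the fault it would be 1.)

0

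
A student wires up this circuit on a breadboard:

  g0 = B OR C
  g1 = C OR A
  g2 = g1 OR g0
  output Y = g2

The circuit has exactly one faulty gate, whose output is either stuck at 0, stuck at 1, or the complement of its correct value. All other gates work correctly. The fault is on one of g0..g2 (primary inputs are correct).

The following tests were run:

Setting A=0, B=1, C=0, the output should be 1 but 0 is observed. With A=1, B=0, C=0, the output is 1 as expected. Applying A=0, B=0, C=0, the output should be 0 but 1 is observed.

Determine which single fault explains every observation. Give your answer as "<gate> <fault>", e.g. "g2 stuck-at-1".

g0 inverted output

Fault-free values for test 1 (A=0, B=1, C=0): g0=1, g1=0, g2=1, giving Y=1. Observed 0.
Test 1: faults giving observed 0 are {g0 stuck-at-0, g0 inverted output, g2 stuck-at-0, g2 inverted output}.
Test 2 (A=1, B=0, C=0): fault-free g0=0, g1=1, g2=1 → 1; observed 1. Eliminates g2 stuck-at-0, g2 inverted output.
Test 3 (A=0, B=0, C=0): fault-free g0=0, g1=0, g2=0 → 0; observed 1. Eliminates g0 stuck-at-0.
Only g0 inverted output is consistent with every test.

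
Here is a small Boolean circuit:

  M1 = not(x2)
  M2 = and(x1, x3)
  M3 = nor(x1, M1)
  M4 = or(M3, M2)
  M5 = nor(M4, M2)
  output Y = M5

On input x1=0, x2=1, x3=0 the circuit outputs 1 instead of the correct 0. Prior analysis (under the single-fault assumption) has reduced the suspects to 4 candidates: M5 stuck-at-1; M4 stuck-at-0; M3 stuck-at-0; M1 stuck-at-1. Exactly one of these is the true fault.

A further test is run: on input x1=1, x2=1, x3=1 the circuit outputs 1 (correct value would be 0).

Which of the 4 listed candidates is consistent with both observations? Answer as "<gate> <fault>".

M5 stuck-at-1

Evaluate each candidate on input x1=1, x2=1, x3=1:
  M5 stuck-at-1: M1=0, M2=1, M3=0, M4=1, M5=1 [stuck-at-1] → 1 — matches
  M4 stuck-at-0: M1=0, M2=1, M3=0, M4=0 [stuck-at-0], M5=0 → 0 — eliminated
  M3 stuck-at-0: M1=0, M2=1, M3=0 [stuck-at-0], M4=1, M5=0 → 0 — eliminated
  M1 stuck-at-1: M1=1 [stuck-at-1], M2=1, M3=0, M4=1, M5=0 → 0 — eliminated
Only M5 stuck-at-1 reproduces the observed 1.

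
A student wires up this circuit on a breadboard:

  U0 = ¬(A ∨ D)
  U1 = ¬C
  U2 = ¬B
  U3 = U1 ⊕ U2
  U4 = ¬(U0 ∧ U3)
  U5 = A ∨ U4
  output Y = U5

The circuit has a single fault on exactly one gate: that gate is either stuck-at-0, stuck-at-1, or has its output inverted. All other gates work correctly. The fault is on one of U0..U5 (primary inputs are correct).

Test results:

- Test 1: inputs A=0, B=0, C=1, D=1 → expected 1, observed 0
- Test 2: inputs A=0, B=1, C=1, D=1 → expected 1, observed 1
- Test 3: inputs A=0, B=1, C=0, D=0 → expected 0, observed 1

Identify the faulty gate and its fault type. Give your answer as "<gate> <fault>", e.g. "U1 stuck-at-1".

U0 inverted output

Fault-free values for test 1 (A=0, B=0, C=1, D=1): U0=0, U1=0, U2=1, U3=1, U4=1, U5=1, giving Y=1. Observed 0.
Test 1: faults giving observed 0 are {U0 stuck-at-1, U0 inverted output, U4 stuck-at-0, U4 inverted output, U5 stuck-at-0, U5 inverted output}.
Test 2 (A=0, B=1, C=1, D=1): fault-free U0=0, U1=0, U2=0, U3=0, U4=1, U5=1 → 1; observed 1. Eliminates U4 stuck-at-0, U4 inverted output, U5 stuck-at-0, U5 inverted output.
Test 3 (A=0, B=1, C=0, D=0): fault-free U0=1, U1=1, U2=0, U3=1, U4=0, U5=0 → 0; observed 1. Eliminates U0 stuck-at-1.
Only U0 inverted output is consistent with every test.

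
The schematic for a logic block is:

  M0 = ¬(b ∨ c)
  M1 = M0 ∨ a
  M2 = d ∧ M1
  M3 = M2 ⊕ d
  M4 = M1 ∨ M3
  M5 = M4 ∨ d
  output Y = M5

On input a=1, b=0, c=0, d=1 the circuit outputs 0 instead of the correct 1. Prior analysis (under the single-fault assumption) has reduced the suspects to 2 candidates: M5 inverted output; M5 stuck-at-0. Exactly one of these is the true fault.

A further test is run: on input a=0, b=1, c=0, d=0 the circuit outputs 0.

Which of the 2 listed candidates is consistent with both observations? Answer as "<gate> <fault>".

Evaluate each candidate on input a=0, b=1, c=0, d=0:
  M5 inverted output: M0=0, M1=0, M2=0, M3=0, M4=0, M5=1 [inverted output] → 1 — eliminated
  M5 stuck-at-0: M0=0, M1=0, M2=0, M3=0, M4=0, M5=0 [stuck-at-0] → 0 — matches
Only M5 stuck-at-0 reproduces the observed 0.

M5 stuck-at-0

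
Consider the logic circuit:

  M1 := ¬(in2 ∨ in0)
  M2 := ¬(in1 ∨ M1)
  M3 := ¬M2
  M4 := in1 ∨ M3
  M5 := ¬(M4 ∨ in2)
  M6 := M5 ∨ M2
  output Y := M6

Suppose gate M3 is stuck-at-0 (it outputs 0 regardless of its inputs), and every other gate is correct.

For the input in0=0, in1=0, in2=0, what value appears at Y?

1

Propagate with M3 forced: M1=1, M2=0, M3=0 [stuck-at-0], M4=0, M5=1, M6=1.
So Y = 1. (Without the fault it would be 0.)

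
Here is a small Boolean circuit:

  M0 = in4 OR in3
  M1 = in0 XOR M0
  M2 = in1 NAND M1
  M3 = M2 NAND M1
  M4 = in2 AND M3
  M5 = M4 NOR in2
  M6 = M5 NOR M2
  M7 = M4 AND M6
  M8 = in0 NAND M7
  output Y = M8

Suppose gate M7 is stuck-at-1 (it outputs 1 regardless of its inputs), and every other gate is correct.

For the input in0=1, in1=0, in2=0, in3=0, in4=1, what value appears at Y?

Propagate with M7 forced: M0=1, M1=0, M2=1, M3=1, M4=0, M5=1, M6=0, M7=1 [stuck-at-1], M8=0.
So Y = 0. (Without the fault it would be 1.)

0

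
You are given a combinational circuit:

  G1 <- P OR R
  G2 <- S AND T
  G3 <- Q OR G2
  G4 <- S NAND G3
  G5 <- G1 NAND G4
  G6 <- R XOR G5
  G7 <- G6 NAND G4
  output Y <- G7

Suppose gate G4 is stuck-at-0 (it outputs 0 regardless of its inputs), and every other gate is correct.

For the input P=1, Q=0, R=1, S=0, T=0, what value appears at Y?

1

Propagate with G4 forced: G1=1, G2=0, G3=0, G4=0 [stuck-at-0], G5=1, G6=0, G7=1.
So Y = 1. (Without the fault it would be 0.)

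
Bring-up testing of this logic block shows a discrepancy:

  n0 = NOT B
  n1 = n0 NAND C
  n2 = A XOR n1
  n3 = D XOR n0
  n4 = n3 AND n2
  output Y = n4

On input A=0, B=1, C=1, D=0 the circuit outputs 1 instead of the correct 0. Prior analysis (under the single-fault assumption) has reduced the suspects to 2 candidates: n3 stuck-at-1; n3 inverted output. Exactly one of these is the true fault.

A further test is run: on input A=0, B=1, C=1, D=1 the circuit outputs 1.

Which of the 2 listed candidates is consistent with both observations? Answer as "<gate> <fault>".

n3 stuck-at-1

Evaluate each candidate on input A=0, B=1, C=1, D=1:
  n3 stuck-at-1: n0=0, n1=1, n2=1, n3=1 [stuck-at-1], n4=1 → 1 — matches
  n3 inverted output: n0=0, n1=1, n2=1, n3=0 [inverted output], n4=0 → 0 — eliminated
Only n3 stuck-at-1 reproduces the observed 1.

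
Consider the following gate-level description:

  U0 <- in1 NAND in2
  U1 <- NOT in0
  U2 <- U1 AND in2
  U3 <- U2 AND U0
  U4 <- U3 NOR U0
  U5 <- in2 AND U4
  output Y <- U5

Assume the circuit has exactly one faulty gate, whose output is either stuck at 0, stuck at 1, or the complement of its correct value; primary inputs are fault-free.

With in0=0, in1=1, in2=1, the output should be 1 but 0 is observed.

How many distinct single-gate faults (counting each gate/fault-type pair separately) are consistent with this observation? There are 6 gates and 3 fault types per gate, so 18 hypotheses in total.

8

Fault-free: U0=0, U1=1, U2=1, U3=0, U4=1, U5=1 → 1. Observed 0.
  U0: stuck-at-1, inverted output ✓; others ✗
  U1: none of the 3 fault types match ✗
  U2: none of the 3 fault types match ✗
  U3: stuck-at-1, inverted output ✓; others ✗
  U4: stuck-at-0, inverted output ✓; others ✗
  U5: stuck-at-0, inverted output ✓; others ✗
Consistent faults: {U0 stuck-at-1, U0 inverted output, U3 stuck-at-1, U3 inverted output, U4 stuck-at-0, U4 inverted output, U5 stuck-at-0, U5 inverted output} — 8 in all.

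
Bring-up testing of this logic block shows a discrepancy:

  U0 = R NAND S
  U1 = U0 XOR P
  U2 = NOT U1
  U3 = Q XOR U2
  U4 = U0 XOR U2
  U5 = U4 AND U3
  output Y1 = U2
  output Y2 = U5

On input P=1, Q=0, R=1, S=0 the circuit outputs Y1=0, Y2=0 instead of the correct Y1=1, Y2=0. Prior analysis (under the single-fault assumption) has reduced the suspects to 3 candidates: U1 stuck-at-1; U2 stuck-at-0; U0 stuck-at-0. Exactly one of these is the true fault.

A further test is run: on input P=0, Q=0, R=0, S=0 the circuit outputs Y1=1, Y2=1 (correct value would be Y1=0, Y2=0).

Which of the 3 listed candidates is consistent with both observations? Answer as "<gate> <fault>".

Evaluate each candidate on input P=0, Q=0, R=0, S=0:
  U1 stuck-at-1: U0=1, U1=1 [stuck-at-1], U2=0, U3=0, U4=1, U5=0 → Y1=0, Y2=0 — eliminated
  U2 stuck-at-0: U0=1, U1=1, U2=0 [stuck-at-0], U3=0, U4=1, U5=0 → Y1=0, Y2=0 — eliminated
  U0 stuck-at-0: U0=0 [stuck-at-0], U1=0, U2=1, U3=1, U4=1, U5=1 → Y1=1, Y2=1 — matches
Only U0 stuck-at-0 reproduces the observed Y1=1, Y2=1.

U0 stuck-at-0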